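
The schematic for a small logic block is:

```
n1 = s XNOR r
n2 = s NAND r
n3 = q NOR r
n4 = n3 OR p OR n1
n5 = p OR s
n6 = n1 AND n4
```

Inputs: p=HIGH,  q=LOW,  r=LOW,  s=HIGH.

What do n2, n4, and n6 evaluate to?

n2 = HIGH  n4 = HIGH  n6 = LOW

n1 = s XNOR r = HIGH XNOR LOW = LOW
n2 = s NAND r = HIGH NAND LOW = HIGH
n3 = q NOR r = LOW NOR LOW = HIGH
n4 = n3 OR p OR n1 = HIGH OR HIGH OR LOW = HIGH
n6 = n1 AND n4 = LOW AND HIGH = LOW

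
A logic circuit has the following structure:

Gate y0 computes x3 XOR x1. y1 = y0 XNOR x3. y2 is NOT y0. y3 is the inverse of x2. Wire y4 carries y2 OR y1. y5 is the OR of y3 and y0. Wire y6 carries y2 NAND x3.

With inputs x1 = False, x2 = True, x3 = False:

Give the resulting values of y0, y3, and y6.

y0 = False, y3 = False, y6 = True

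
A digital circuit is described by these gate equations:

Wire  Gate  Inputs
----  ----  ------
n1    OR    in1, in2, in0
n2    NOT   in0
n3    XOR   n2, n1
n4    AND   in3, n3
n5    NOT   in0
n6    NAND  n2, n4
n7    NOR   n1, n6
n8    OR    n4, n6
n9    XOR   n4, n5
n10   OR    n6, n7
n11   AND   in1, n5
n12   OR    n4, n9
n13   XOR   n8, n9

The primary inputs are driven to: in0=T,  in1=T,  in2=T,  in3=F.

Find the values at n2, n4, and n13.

n2 = F  n4 = F  n13 = T

n1 = in1 OR in2 OR in0 = T OR T OR T = T
n2 = NOT in0 = NOT T = F
n3 = n2 XOR n1 = F XOR T = T
n4 = in3 AND n3 = F AND T = F
n5 = NOT in0 = NOT T = F
n6 = n2 NAND n4 = F NAND F = T
n8 = n4 OR n6 = F OR T = T
n9 = n4 XOR n5 = F XOR F = F
n13 = n8 XOR n9 = T XOR F = T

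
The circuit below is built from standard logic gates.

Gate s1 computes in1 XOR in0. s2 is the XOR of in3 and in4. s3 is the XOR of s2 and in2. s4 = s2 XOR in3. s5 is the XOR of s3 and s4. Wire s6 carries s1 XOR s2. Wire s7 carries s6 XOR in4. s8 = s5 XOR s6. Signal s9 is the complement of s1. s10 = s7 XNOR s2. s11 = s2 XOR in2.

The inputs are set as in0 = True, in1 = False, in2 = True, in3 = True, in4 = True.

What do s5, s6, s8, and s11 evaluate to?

s5 = False, s6 = True, s8 = True, s11 = True

s1 = in1 XOR in0 = False XOR True = True
s2 = in3 XOR in4 = True XOR True = False
s3 = s2 XOR in2 = False XOR True = True
s4 = s2 XOR in3 = False XOR True = True
s5 = s3 XOR s4 = True XOR True = False
s6 = s1 XOR s2 = True XOR False = True
s8 = s5 XOR s6 = False XOR True = True
s11 = s2 XOR in2 = False XOR True = True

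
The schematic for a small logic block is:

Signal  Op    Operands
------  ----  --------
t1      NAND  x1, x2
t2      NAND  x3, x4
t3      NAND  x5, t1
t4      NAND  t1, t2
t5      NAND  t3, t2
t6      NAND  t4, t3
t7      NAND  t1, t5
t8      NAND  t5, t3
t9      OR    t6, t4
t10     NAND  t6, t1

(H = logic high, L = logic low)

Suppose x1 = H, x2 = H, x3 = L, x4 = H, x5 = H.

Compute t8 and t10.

t1 = x1 NAND x2 = H NAND H = L
t2 = x3 NAND x4 = L NAND H = H
t3 = x5 NAND t1 = H NAND L = H
t4 = t1 NAND t2 = L NAND H = H
t5 = t3 NAND t2 = H NAND H = L
t6 = t4 NAND t3 = H NAND H = L
t8 = t5 NAND t3 = L NAND H = H
t10 = t6 NAND t1 = L NAND L = H

t8 = H, t10 = H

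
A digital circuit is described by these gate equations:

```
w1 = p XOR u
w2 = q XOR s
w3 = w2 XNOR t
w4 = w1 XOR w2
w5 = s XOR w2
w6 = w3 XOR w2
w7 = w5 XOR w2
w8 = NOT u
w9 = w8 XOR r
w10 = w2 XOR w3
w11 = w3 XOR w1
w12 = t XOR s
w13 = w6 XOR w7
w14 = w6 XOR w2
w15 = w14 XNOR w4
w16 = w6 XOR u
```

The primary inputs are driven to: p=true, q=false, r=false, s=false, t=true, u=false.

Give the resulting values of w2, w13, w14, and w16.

w2 = q XOR s = false XOR false = false
w3 = w2 XNOR t = false XNOR true = false
w5 = s XOR w2 = false XOR false = false
w6 = w3 XOR w2 = false XOR false = false
w7 = w5 XOR w2 = false XOR false = false
w13 = w6 XOR w7 = false XOR false = false
w14 = w6 XOR w2 = false XOR false = false
w16 = w6 XOR u = false XOR false = false

w2 = false, w13 = false, w14 = false, w16 = false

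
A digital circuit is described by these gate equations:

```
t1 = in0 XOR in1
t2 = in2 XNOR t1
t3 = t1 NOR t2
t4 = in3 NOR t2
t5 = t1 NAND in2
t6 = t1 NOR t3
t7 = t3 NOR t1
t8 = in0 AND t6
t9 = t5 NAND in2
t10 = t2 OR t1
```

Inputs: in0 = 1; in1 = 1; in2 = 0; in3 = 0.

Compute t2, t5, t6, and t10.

t1 = in0 XOR in1 = 1 XOR 1 = 0
t2 = in2 XNOR t1 = 0 XNOR 0 = 1
t3 = t1 NOR t2 = 0 NOR 1 = 0
t5 = t1 NAND in2 = 0 NAND 0 = 1
t6 = t1 NOR t3 = 0 NOR 0 = 1
t10 = t2 OR t1 = 1 OR 0 = 1

t2 = 1  t5 = 1  t6 = 1  t10 = 1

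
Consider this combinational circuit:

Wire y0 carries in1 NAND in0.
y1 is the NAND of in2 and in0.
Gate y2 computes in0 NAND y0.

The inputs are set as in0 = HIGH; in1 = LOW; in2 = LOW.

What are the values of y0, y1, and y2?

y0 = HIGH; y1 = HIGH; y2 = LOW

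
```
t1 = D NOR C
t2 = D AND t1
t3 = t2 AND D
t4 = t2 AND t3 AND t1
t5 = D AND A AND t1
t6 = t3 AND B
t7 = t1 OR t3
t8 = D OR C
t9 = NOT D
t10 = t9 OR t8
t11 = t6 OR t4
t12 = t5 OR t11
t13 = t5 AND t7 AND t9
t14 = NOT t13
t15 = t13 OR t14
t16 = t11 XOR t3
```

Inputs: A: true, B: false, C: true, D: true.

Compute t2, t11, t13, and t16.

t2 = false, t11 = false, t13 = false, t16 = false

t1 = D NOR C = true NOR true = false
t2 = D AND t1 = true AND false = false
t3 = t2 AND D = false AND true = false
t4 = t2 AND t3 AND t1 = false AND false AND false = false
t5 = D AND A AND t1 = true AND true AND false = false
t6 = t3 AND B = false AND false = false
t7 = t1 OR t3 = false OR false = false
t9 = NOT D = NOT true = false
t11 = t6 OR t4 = false OR false = false
t13 = t5 AND t7 AND t9 = false AND false AND false = false
t16 = t11 XOR t3 = false XOR false = false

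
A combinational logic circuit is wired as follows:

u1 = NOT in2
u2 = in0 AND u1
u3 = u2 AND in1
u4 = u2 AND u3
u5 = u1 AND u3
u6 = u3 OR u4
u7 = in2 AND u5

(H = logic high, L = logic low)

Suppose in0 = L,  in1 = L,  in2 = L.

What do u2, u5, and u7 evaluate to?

u1 = NOT in2 = NOT L = H
u2 = in0 AND u1 = L AND H = L
u3 = u2 AND in1 = L AND L = L
u5 = u1 AND u3 = H AND L = L
u7 = in2 AND u5 = L AND L = L

u2 = L, u5 = L, u7 = L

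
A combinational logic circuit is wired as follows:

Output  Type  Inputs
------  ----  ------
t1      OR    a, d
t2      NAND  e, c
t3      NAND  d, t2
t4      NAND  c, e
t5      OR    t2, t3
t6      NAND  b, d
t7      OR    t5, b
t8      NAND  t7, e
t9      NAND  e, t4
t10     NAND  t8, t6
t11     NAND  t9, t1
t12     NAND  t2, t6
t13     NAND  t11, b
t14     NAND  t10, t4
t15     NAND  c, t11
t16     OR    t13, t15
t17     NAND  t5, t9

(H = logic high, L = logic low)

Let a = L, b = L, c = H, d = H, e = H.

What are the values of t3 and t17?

t3 = H; t17 = L

t2 = e NAND c = H NAND H = L
t3 = d NAND t2 = H NAND L = H
t4 = c NAND e = H NAND H = L
t5 = t2 OR t3 = L OR H = H
t9 = e NAND t4 = H NAND L = H
t17 = t5 NAND t9 = H NAND H = L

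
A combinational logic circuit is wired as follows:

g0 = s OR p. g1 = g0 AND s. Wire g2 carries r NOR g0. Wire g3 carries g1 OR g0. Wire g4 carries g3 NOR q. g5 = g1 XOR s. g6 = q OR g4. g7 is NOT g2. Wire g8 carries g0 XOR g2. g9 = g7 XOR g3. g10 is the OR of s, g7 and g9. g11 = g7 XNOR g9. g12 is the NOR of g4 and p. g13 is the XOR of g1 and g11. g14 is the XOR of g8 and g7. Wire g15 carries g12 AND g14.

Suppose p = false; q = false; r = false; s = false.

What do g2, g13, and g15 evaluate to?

g0 = s OR p = false OR false = false
g1 = g0 AND s = false AND false = false
g2 = r NOR g0 = false NOR false = true
g3 = g1 OR g0 = false OR false = false
g4 = g3 NOR q = false NOR false = true
g7 = NOT g2 = NOT true = false
g8 = g0 XOR g2 = false XOR true = true
g9 = g7 XOR g3 = false XOR false = false
g11 = g7 XNOR g9 = false XNOR false = true
g12 = g4 NOR p = true NOR false = false
g13 = g1 XOR g11 = false XOR true = true
g14 = g8 XOR g7 = true XOR false = true
g15 = g12 AND g14 = false AND true = false

g2 = true; g13 = true; g15 = false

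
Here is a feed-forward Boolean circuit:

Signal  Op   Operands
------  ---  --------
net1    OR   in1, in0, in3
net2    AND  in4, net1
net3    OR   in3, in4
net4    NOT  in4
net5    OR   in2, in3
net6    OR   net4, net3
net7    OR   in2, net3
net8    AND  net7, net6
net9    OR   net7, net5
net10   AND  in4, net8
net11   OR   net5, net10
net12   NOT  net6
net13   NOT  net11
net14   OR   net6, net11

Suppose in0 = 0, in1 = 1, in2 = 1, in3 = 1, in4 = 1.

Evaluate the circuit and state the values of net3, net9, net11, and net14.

net3 = 1, net9 = 1, net11 = 1, net14 = 1

net3 = in3 OR in4 = 1 OR 1 = 1
net4 = NOT in4 = NOT 1 = 0
net5 = in2 OR in3 = 1 OR 1 = 1
net6 = net4 OR net3 = 0 OR 1 = 1
net7 = in2 OR net3 = 1 OR 1 = 1
net8 = net7 AND net6 = 1 AND 1 = 1
net9 = net7 OR net5 = 1 OR 1 = 1
net10 = in4 AND net8 = 1 AND 1 = 1
net11 = net5 OR net10 = 1 OR 1 = 1
net14 = net6 OR net11 = 1 OR 1 = 1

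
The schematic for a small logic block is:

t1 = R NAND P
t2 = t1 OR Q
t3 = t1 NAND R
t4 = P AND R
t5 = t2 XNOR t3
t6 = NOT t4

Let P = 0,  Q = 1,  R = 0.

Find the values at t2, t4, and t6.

t1 = R NAND P = 0 NAND 0 = 1
t2 = t1 OR Q = 1 OR 1 = 1
t4 = P AND R = 0 AND 0 = 0
t6 = NOT t4 = NOT 0 = 1

t2 = 1, t4 = 0, t6 = 1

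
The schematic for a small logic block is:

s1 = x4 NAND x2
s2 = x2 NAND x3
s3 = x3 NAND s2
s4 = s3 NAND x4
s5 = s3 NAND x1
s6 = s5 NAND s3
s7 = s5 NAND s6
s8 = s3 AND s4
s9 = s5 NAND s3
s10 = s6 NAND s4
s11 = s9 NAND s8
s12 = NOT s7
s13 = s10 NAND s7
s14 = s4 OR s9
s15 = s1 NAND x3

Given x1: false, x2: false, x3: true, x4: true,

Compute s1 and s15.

s1 = true; s15 = false

s1 = x4 NAND x2 = true NAND false = true
s15 = s1 NAND x3 = true NAND true = false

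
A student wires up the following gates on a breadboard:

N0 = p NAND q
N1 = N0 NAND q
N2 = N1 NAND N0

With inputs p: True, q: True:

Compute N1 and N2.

N0 = p NAND q = True NAND True = False
N1 = N0 NAND q = False NAND True = True
N2 = N1 NAND N0 = True NAND False = True

N1 = True, N2 = True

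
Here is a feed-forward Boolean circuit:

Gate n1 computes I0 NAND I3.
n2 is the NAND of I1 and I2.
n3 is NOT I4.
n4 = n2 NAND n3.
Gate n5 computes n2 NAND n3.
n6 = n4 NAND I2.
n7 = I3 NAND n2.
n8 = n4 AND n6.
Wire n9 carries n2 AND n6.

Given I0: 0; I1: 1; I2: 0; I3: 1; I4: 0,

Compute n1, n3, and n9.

n1 = I0 NAND I3 = 0 NAND 1 = 1
n2 = I1 NAND I2 = 1 NAND 0 = 1
n3 = NOT I4 = NOT 0 = 1
n4 = n2 NAND n3 = 1 NAND 1 = 0
n6 = n4 NAND I2 = 0 NAND 0 = 1
n9 = n2 AND n6 = 1 AND 1 = 1

n1 = 1, n3 = 1, n9 = 1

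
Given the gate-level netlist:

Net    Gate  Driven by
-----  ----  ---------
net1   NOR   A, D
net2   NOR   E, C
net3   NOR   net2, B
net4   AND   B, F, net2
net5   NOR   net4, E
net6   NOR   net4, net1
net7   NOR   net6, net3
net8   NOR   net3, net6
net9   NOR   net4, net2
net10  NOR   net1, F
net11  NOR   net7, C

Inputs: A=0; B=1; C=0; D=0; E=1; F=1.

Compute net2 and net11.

net2 = 0; net11 = 0

net1 = A NOR D = 0 NOR 0 = 1
net2 = E NOR C = 1 NOR 0 = 0
net3 = net2 NOR B = 0 NOR 1 = 0
net4 = B AND F AND net2 = 1 AND 1 AND 0 = 0
net6 = net4 NOR net1 = 0 NOR 1 = 0
net7 = net6 NOR net3 = 0 NOR 0 = 1
net11 = net7 NOR C = 1 NOR 0 = 0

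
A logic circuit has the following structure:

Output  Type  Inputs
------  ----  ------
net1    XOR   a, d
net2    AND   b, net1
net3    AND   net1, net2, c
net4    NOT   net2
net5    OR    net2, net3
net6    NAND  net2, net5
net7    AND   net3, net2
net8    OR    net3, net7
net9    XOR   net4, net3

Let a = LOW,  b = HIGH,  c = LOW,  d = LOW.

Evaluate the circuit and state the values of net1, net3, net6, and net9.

net1 = LOW  net3 = LOW  net6 = HIGH  net9 = HIGH

net1 = a XOR d = LOW XOR LOW = LOW
net2 = b AND net1 = HIGH AND LOW = LOW
net3 = net1 AND net2 AND c = LOW AND LOW AND LOW = LOW
net4 = NOT net2 = NOT LOW = HIGH
net5 = net2 OR net3 = LOW OR LOW = LOW
net6 = net2 NAND net5 = LOW NAND LOW = HIGH
net9 = net4 XOR net3 = HIGH XOR LOW = HIGH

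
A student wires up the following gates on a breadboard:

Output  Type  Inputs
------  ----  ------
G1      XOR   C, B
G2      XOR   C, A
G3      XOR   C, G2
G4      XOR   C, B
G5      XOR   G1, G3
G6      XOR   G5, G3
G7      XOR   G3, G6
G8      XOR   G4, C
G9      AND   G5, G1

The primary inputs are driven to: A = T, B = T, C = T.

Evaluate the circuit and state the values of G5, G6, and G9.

G1 = C XOR B = T XOR T = F
G2 = C XOR A = T XOR T = F
G3 = C XOR G2 = T XOR F = T
G5 = G1 XOR G3 = F XOR T = T
G6 = G5 XOR G3 = T XOR T = F
G9 = G5 AND G1 = T AND F = F

G5 = T, G6 = F, G9 = F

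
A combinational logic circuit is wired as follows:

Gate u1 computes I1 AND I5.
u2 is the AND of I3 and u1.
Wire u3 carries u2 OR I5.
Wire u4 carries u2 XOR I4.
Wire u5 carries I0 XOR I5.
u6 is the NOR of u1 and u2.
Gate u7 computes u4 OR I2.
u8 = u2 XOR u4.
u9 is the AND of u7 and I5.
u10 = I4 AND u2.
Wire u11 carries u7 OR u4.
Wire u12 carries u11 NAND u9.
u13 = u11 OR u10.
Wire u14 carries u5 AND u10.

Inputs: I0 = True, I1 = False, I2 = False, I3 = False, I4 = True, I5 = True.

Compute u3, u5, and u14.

u1 = I1 AND I5 = False AND True = False
u2 = I3 AND u1 = False AND False = False
u3 = u2 OR I5 = False OR True = True
u5 = I0 XOR I5 = True XOR True = False
u10 = I4 AND u2 = True AND False = False
u14 = u5 AND u10 = False AND False = False

u3 = True, u5 = False, u14 = False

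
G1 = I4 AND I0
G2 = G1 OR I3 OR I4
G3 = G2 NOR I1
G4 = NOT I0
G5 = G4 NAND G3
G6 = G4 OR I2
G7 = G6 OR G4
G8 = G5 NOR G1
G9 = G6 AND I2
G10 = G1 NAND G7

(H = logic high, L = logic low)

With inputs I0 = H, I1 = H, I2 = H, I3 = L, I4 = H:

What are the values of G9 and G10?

G9 = H, G10 = L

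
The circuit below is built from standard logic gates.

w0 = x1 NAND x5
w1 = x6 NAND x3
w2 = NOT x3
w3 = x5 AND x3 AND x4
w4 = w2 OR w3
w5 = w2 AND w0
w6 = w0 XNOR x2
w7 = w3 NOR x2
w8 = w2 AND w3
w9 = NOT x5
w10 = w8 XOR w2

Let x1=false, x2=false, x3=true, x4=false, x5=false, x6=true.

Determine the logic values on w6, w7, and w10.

w0 = x1 NAND x5 = false NAND false = true
w2 = NOT x3 = NOT true = false
w3 = x5 AND x3 AND x4 = false AND true AND false = false
w6 = w0 XNOR x2 = true XNOR false = false
w7 = w3 NOR x2 = false NOR false = true
w8 = w2 AND w3 = false AND false = false
w10 = w8 XOR w2 = false XOR false = false

w6 = false; w7 = true; w10 = false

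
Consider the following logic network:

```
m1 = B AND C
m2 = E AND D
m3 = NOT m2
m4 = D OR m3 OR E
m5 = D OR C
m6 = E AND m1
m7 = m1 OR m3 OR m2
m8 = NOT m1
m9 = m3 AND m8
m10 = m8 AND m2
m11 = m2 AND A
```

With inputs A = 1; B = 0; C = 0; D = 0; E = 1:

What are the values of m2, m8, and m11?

m2 = 0; m8 = 1; m11 = 0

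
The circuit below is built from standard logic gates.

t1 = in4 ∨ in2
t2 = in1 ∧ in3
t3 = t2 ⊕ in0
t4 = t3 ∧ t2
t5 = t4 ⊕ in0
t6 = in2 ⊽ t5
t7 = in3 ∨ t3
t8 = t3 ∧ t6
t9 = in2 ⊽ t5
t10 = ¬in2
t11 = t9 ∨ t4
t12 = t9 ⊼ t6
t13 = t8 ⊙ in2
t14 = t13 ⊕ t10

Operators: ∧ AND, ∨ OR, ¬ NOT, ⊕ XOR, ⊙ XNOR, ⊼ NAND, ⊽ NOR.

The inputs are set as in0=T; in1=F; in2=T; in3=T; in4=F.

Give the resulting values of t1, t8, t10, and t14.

t1 = T, t8 = F, t10 = F, t14 = F

t1 = in4 OR in2 = F OR T = T
t2 = in1 AND in3 = F AND T = F
t3 = t2 XOR in0 = F XOR T = T
t4 = t3 AND t2 = T AND F = F
t5 = t4 XOR in0 = F XOR T = T
t6 = in2 NOR t5 = T NOR T = F
t8 = t3 AND t6 = T AND F = F
t10 = NOT in2 = NOT T = F
t13 = t8 XNOR in2 = F XNOR T = F
t14 = t13 XOR t10 = F XOR F = F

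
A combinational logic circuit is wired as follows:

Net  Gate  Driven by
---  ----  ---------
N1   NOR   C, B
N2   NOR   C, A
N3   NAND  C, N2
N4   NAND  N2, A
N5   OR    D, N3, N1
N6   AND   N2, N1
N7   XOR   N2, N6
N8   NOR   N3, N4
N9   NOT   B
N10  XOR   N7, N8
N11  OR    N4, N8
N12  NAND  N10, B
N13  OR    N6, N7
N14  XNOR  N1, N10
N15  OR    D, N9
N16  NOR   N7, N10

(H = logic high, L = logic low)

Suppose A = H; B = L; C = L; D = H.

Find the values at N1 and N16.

N1 = H, N16 = H

N1 = C NOR B = L NOR L = H
N2 = C NOR A = L NOR H = L
N3 = C NAND N2 = L NAND L = H
N4 = N2 NAND A = L NAND H = H
N6 = N2 AND N1 = L AND H = L
N7 = N2 XOR N6 = L XOR L = L
N8 = N3 NOR N4 = H NOR H = L
N10 = N7 XOR N8 = L XOR L = L
N16 = N7 NOR N10 = L NOR L = H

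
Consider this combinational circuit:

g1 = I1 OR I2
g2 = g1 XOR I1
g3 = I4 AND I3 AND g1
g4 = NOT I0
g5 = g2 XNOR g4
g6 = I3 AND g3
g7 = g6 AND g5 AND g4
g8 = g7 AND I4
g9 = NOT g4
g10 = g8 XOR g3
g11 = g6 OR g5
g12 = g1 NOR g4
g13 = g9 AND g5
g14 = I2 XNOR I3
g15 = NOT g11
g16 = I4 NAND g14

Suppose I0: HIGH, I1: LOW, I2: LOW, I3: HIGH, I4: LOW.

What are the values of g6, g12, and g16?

g6 = LOW, g12 = HIGH, g16 = HIGH

g1 = I1 OR I2 = LOW OR LOW = LOW
g3 = I4 AND I3 AND g1 = LOW AND HIGH AND LOW = LOW
g4 = NOT I0 = NOT HIGH = LOW
g6 = I3 AND g3 = HIGH AND LOW = LOW
g12 = g1 NOR g4 = LOW NOR LOW = HIGH
g14 = I2 XNOR I3 = LOW XNOR HIGH = LOW
g16 = I4 NAND g14 = LOW NAND LOW = HIGH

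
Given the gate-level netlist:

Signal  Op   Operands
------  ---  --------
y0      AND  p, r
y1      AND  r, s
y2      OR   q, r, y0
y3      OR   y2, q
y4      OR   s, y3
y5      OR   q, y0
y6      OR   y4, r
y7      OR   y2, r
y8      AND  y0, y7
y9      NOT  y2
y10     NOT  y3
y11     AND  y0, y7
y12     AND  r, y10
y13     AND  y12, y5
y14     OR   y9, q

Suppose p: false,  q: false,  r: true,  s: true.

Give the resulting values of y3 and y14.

y0 = p AND r = false AND true = false
y2 = q OR r OR y0 = false OR true OR false = true
y3 = y2 OR q = true OR false = true
y9 = NOT y2 = NOT true = false
y14 = y9 OR q = false OR false = false

y3 = true  y14 = false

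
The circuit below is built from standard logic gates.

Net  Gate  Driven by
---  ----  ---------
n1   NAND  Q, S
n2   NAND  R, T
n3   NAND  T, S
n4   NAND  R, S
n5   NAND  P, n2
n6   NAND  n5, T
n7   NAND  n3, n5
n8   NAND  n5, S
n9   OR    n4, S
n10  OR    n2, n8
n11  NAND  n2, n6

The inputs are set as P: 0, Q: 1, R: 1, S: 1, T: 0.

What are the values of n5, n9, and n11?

n5 = 1  n9 = 1  n11 = 0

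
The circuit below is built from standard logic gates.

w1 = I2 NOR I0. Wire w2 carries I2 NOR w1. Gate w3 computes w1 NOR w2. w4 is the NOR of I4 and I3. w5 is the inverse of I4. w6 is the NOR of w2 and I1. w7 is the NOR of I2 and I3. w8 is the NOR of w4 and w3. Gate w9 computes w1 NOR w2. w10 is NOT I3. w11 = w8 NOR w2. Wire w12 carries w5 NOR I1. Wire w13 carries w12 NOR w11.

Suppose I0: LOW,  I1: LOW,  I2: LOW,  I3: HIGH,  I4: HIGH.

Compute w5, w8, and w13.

w5 = LOW, w8 = HIGH, w13 = LOW

w1 = I2 NOR I0 = LOW NOR LOW = HIGH
w2 = I2 NOR w1 = LOW NOR HIGH = LOW
w3 = w1 NOR w2 = HIGH NOR LOW = LOW
w4 = I4 NOR I3 = HIGH NOR HIGH = LOW
w5 = NOT I4 = NOT HIGH = LOW
w8 = w4 NOR w3 = LOW NOR LOW = HIGH
w11 = w8 NOR w2 = HIGH NOR LOW = LOW
w12 = w5 NOR I1 = LOW NOR LOW = HIGH
w13 = w12 NOR w11 = HIGH NOR LOW = LOW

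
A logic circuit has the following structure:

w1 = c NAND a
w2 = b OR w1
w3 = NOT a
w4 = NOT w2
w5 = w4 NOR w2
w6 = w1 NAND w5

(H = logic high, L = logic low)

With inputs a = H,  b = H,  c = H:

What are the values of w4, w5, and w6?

w4 = L, w5 = L, w6 = H

w1 = c NAND a = H NAND H = L
w2 = b OR w1 = H OR L = H
w4 = NOT w2 = NOT H = L
w5 = w4 NOR w2 = L NOR H = L
w6 = w1 NAND w5 = L NAND L = H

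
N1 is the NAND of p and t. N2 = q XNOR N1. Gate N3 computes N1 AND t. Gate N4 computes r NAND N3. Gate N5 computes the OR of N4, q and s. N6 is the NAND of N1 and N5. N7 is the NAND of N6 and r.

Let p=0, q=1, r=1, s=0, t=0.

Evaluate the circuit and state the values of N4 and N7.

N1 = p NAND t = 0 NAND 0 = 1
N3 = N1 AND t = 1 AND 0 = 0
N4 = r NAND N3 = 1 NAND 0 = 1
N5 = N4 OR q OR s = 1 OR 1 OR 0 = 1
N6 = N1 NAND N5 = 1 NAND 1 = 0
N7 = N6 NAND r = 0 NAND 1 = 1

N4 = 1; N7 = 1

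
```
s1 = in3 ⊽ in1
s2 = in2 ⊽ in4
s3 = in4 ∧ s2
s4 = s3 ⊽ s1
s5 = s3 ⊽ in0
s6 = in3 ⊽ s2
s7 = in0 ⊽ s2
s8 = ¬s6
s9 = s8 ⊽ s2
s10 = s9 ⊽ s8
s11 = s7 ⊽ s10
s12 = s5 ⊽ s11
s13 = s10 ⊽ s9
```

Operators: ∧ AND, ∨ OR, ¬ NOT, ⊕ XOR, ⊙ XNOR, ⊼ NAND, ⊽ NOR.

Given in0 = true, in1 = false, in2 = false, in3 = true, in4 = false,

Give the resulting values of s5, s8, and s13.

s5 = false, s8 = true, s13 = true

s2 = in2 NOR in4 = false NOR false = true
s3 = in4 AND s2 = false AND true = false
s5 = s3 NOR in0 = false NOR true = false
s6 = in3 NOR s2 = true NOR true = false
s8 = NOT s6 = NOT false = true
s9 = s8 NOR s2 = true NOR true = false
s10 = s9 NOR s8 = false NOR true = false
s13 = s10 NOR s9 = false NOR false = true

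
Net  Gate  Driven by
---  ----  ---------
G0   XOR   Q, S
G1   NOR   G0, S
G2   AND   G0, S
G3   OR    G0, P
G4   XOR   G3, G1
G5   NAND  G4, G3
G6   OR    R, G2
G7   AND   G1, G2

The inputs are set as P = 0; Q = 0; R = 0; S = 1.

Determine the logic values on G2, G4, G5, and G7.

G2 = 1  G4 = 1  G5 = 0  G7 = 0

G0 = Q XOR S = 0 XOR 1 = 1
G1 = G0 NOR S = 1 NOR 1 = 0
G2 = G0 AND S = 1 AND 1 = 1
G3 = G0 OR P = 1 OR 0 = 1
G4 = G3 XOR G1 = 1 XOR 0 = 1
G5 = G4 NAND G3 = 1 NAND 1 = 0
G7 = G1 AND G2 = 0 AND 1 = 0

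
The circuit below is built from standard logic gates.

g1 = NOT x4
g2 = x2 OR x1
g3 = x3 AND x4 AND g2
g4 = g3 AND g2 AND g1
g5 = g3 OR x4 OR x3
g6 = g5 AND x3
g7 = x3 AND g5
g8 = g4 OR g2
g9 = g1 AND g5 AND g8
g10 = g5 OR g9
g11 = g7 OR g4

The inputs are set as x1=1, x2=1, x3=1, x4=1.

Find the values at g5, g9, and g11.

g5 = 1  g9 = 0  g11 = 1

g1 = NOT x4 = NOT 1 = 0
g2 = x2 OR x1 = 1 OR 1 = 1
g3 = x3 AND x4 AND g2 = 1 AND 1 AND 1 = 1
g4 = g3 AND g2 AND g1 = 1 AND 1 AND 0 = 0
g5 = g3 OR x4 OR x3 = 1 OR 1 OR 1 = 1
g7 = x3 AND g5 = 1 AND 1 = 1
g8 = g4 OR g2 = 0 OR 1 = 1
g9 = g1 AND g5 AND g8 = 0 AND 1 AND 1 = 0
g11 = g7 OR g4 = 1 OR 0 = 1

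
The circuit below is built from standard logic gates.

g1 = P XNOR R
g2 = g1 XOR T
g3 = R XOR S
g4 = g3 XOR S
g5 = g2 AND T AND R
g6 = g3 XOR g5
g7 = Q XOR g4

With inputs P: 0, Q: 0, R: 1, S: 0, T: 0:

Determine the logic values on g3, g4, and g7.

g3 = R XOR S = 1 XOR 0 = 1
g4 = g3 XOR S = 1 XOR 0 = 1
g7 = Q XOR g4 = 0 XOR 1 = 1

g3 = 1; g4 = 1; g7 = 1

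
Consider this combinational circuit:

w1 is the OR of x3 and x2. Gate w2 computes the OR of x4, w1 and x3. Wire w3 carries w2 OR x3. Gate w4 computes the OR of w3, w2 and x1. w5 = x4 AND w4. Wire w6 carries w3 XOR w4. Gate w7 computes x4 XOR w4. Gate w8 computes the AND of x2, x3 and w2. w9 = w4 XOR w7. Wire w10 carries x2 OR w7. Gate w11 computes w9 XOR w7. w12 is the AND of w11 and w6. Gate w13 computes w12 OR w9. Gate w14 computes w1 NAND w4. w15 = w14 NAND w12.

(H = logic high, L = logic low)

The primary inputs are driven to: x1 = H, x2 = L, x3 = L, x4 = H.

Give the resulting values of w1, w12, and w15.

w1 = L; w12 = L; w15 = H

w1 = x3 OR x2 = L OR L = L
w2 = x4 OR w1 OR x3 = H OR L OR L = H
w3 = w2 OR x3 = H OR L = H
w4 = w3 OR w2 OR x1 = H OR H OR H = H
w6 = w3 XOR w4 = H XOR H = L
w7 = x4 XOR w4 = H XOR H = L
w9 = w4 XOR w7 = H XOR L = H
w11 = w9 XOR w7 = H XOR L = H
w12 = w11 AND w6 = H AND L = L
w14 = w1 NAND w4 = L NAND H = H
w15 = w14 NAND w12 = H NAND L = H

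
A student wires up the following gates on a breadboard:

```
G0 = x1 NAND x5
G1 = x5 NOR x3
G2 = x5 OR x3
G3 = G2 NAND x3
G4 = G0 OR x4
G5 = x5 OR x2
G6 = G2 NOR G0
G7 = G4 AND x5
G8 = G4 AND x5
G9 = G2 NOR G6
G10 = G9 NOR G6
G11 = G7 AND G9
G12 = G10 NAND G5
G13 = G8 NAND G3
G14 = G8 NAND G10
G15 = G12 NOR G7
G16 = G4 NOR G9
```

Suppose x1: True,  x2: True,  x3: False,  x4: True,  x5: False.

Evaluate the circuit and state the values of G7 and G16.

G0 = x1 NAND x5 = True NAND False = True
G2 = x5 OR x3 = False OR False = False
G4 = G0 OR x4 = True OR True = True
G6 = G2 NOR G0 = False NOR True = False
G7 = G4 AND x5 = True AND False = False
G9 = G2 NOR G6 = False NOR False = True
G16 = G4 NOR G9 = True NOR True = False

G7 = False  G16 = False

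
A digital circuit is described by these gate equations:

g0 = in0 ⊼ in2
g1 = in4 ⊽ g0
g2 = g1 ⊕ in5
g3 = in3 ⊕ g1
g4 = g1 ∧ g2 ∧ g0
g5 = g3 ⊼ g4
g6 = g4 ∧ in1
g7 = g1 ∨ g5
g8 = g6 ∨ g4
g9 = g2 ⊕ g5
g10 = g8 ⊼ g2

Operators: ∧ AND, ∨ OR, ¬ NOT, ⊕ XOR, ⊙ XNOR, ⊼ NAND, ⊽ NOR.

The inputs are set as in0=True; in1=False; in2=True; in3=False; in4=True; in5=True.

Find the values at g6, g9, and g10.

g6 = False; g9 = False; g10 = True

g0 = in0 NAND in2 = True NAND True = False
g1 = in4 NOR g0 = True NOR False = False
g2 = g1 XOR in5 = False XOR True = True
g3 = in3 XOR g1 = False XOR False = False
g4 = g1 AND g2 AND g0 = False AND True AND False = False
g5 = g3 NAND g4 = False NAND False = True
g6 = g4 AND in1 = False AND False = False
g8 = g6 OR g4 = False OR False = False
g9 = g2 XOR g5 = True XOR True = False
g10 = g8 NAND g2 = False NAND True = True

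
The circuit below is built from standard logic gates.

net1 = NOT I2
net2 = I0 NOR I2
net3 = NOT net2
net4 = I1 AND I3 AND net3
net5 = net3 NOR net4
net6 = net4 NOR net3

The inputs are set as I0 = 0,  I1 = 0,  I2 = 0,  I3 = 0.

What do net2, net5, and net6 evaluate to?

net2 = 1  net5 = 1  net6 = 1

net2 = I0 NOR I2 = 0 NOR 0 = 1
net3 = NOT net2 = NOT 1 = 0
net4 = I1 AND I3 AND net3 = 0 AND 0 AND 0 = 0
net5 = net3 NOR net4 = 0 NOR 0 = 1
net6 = net4 NOR net3 = 0 NOR 0 = 1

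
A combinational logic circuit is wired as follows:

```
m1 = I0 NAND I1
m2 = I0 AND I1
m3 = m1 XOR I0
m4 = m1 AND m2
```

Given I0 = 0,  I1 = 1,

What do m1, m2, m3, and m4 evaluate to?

m1 = 1  m2 = 0  m3 = 1  m4 = 0

m1 = I0 NAND I1 = 0 NAND 1 = 1
m2 = I0 AND I1 = 0 AND 1 = 0
m3 = m1 XOR I0 = 1 XOR 0 = 1
m4 = m1 AND m2 = 1 AND 0 = 0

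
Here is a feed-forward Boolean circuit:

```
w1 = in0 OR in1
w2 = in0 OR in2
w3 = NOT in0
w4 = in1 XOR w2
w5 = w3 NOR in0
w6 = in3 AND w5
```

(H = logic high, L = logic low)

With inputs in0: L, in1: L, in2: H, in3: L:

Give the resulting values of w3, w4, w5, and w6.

w3 = H, w4 = H, w5 = L, w6 = L

w2 = in0 OR in2 = L OR H = H
w3 = NOT in0 = NOT L = H
w4 = in1 XOR w2 = L XOR H = H
w5 = w3 NOR in0 = H NOR L = L
w6 = in3 AND w5 = L AND L = L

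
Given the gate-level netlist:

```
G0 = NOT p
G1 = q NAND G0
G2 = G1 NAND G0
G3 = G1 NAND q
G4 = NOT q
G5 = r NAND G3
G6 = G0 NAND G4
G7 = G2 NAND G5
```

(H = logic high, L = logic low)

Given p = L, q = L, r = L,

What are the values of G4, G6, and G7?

G4 = H, G6 = L, G7 = H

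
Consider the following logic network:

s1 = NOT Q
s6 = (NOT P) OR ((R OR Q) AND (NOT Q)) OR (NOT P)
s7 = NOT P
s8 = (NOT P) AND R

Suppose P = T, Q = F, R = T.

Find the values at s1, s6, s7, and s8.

s1 = NOT F = T
s6 = (NOT T) OR ((T OR F) AND (NOT F)) OR (NOT T) = T
s7 = NOT T = F
s8 = (NOT T) AND T = F

s1 = T  s6 = T  s7 = F  s8 = F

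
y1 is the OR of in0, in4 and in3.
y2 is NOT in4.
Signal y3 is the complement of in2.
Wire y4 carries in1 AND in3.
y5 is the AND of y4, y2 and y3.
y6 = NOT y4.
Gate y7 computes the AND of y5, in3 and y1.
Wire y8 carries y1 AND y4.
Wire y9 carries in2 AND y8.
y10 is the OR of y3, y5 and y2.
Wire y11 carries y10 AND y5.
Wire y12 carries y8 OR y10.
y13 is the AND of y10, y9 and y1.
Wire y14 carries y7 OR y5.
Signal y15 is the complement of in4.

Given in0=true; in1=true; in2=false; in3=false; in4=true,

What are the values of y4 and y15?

y4 = in1 AND in3 = true AND false = false
y15 = NOT in4 = NOT true = false

y4 = false  y15 = false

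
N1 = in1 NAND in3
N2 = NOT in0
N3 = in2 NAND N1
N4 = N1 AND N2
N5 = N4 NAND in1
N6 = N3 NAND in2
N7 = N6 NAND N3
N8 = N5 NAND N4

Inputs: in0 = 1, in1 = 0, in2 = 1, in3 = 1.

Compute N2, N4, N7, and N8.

N1 = in1 NAND in3 = 0 NAND 1 = 1
N2 = NOT in0 = NOT 1 = 0
N3 = in2 NAND N1 = 1 NAND 1 = 0
N4 = N1 AND N2 = 1 AND 0 = 0
N5 = N4 NAND in1 = 0 NAND 0 = 1
N6 = N3 NAND in2 = 0 NAND 1 = 1
N7 = N6 NAND N3 = 1 NAND 0 = 1
N8 = N5 NAND N4 = 1 NAND 0 = 1

N2 = 0  N4 = 0  N7 = 1  N8 = 1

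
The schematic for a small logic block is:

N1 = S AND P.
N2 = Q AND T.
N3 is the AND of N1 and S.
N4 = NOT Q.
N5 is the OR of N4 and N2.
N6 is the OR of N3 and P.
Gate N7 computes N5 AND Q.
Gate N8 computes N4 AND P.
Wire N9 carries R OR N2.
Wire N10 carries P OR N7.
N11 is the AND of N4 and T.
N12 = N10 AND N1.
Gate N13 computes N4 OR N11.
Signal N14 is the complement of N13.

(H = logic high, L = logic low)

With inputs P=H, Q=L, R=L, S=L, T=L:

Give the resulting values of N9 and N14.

N9 = L; N14 = L

N2 = Q AND T = L AND L = L
N4 = NOT Q = NOT L = H
N9 = R OR N2 = L OR L = L
N11 = N4 AND T = H AND L = L
N13 = N4 OR N11 = H OR L = H
N14 = NOT N13 = NOT H = L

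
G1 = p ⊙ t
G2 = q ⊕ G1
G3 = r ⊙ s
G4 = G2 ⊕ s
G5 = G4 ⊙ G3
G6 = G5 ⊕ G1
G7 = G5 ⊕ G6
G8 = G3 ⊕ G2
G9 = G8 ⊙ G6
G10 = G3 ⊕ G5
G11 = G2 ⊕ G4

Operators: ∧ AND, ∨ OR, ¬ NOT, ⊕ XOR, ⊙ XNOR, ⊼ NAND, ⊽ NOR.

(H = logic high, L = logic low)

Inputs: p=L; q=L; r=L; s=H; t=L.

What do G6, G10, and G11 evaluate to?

G1 = p XNOR t = L XNOR L = H
G2 = q XOR G1 = L XOR H = H
G3 = r XNOR s = L XNOR H = L
G4 = G2 XOR s = H XOR H = L
G5 = G4 XNOR G3 = L XNOR L = H
G6 = G5 XOR G1 = H XOR H = L
G10 = G3 XOR G5 = L XOR H = H
G11 = G2 XOR G4 = H XOR L = H

G6 = L; G10 = H; G11 = H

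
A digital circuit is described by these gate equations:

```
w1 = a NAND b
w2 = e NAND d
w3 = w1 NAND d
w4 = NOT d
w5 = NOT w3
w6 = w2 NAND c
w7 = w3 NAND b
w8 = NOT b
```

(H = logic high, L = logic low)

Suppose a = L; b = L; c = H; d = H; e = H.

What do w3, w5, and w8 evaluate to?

w1 = a NAND b = L NAND L = H
w3 = w1 NAND d = H NAND H = L
w5 = NOT w3 = NOT L = H
w8 = NOT b = NOT L = H

w3 = L; w5 = H; w8 = H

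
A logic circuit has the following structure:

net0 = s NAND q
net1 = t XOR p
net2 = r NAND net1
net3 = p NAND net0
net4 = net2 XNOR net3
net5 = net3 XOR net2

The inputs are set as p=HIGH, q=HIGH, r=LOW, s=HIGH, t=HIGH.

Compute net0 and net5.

net0 = LOW  net5 = LOW

net0 = s NAND q = HIGH NAND HIGH = LOW
net1 = t XOR p = HIGH XOR HIGH = LOW
net2 = r NAND net1 = LOW NAND LOW = HIGH
net3 = p NAND net0 = HIGH NAND LOW = HIGH
net5 = net3 XOR net2 = HIGH XOR HIGH = LOW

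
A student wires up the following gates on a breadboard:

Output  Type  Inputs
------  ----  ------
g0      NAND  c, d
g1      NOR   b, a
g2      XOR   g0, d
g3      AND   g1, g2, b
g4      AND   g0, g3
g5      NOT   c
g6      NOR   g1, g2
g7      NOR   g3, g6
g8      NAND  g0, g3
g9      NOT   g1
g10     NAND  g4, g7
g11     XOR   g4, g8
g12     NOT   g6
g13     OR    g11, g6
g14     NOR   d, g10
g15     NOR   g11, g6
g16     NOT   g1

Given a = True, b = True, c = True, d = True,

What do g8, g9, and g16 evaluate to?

g8 = True; g9 = True; g16 = True

g0 = c NAND d = True NAND True = False
g1 = b NOR a = True NOR True = False
g2 = g0 XOR d = False XOR True = True
g3 = g1 AND g2 AND b = False AND True AND True = False
g8 = g0 NAND g3 = False NAND False = True
g9 = NOT g1 = NOT False = True
g16 = NOT g1 = NOT False = True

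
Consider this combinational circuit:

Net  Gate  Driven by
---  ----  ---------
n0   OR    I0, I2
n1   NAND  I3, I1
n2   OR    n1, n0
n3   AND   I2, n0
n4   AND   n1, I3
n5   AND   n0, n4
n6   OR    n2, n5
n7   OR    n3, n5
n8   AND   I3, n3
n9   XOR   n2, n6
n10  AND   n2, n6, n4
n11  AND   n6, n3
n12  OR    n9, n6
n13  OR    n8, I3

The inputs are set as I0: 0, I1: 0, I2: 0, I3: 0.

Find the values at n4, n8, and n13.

n0 = I0 OR I2 = 0 OR 0 = 0
n1 = I3 NAND I1 = 0 NAND 0 = 1
n3 = I2 AND n0 = 0 AND 0 = 0
n4 = n1 AND I3 = 1 AND 0 = 0
n8 = I3 AND n3 = 0 AND 0 = 0
n13 = n8 OR I3 = 0 OR 0 = 0

n4 = 0  n8 = 0  n13 = 0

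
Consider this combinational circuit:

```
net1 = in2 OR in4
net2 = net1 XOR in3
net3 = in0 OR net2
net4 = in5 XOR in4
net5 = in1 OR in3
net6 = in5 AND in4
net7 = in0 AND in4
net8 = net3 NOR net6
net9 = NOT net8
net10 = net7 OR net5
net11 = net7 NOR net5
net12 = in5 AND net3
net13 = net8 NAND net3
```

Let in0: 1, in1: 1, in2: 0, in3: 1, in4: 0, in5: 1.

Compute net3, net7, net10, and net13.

net1 = in2 OR in4 = 0 OR 0 = 0
net2 = net1 XOR in3 = 0 XOR 1 = 1
net3 = in0 OR net2 = 1 OR 1 = 1
net5 = in1 OR in3 = 1 OR 1 = 1
net6 = in5 AND in4 = 1 AND 0 = 0
net7 = in0 AND in4 = 1 AND 0 = 0
net8 = net3 NOR net6 = 1 NOR 0 = 0
net10 = net7 OR net5 = 0 OR 1 = 1
net13 = net8 NAND net3 = 0 NAND 1 = 1

net3 = 1  net7 = 0  net10 = 1  net13 = 1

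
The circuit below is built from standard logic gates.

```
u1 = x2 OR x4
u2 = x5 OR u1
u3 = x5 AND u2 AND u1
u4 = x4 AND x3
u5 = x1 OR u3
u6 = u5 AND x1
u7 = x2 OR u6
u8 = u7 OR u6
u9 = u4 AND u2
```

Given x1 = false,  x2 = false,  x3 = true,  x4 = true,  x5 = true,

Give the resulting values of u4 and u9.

u4 = true, u9 = true

u1 = x2 OR x4 = false OR true = true
u2 = x5 OR u1 = true OR true = true
u4 = x4 AND x3 = true AND true = true
u9 = u4 AND u2 = true AND true = true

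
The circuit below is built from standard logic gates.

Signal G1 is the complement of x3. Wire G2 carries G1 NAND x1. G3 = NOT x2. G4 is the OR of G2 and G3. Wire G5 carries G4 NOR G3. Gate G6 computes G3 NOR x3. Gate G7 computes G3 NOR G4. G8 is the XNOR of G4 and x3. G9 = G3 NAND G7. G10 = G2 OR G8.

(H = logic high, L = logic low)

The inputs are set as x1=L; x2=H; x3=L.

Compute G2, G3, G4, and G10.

G1 = NOT x3 = NOT L = H
G2 = G1 NAND x1 = H NAND L = H
G3 = NOT x2 = NOT H = L
G4 = G2 OR G3 = H OR L = H
G8 = G4 XNOR x3 = H XNOR L = L
G10 = G2 OR G8 = H OR L = H

G2 = H  G3 = L  G4 = H  G10 = H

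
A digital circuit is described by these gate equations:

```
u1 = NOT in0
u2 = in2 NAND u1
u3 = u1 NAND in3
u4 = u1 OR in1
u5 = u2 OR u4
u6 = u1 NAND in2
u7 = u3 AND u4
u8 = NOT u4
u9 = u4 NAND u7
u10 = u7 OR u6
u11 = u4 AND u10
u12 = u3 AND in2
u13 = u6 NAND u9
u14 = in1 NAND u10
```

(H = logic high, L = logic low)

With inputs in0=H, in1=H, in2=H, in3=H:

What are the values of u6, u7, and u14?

u6 = H  u7 = H  u14 = L

u1 = NOT in0 = NOT H = L
u3 = u1 NAND in3 = L NAND H = H
u4 = u1 OR in1 = L OR H = H
u6 = u1 NAND in2 = L NAND H = H
u7 = u3 AND u4 = H AND H = H
u10 = u7 OR u6 = H OR H = H
u14 = in1 NAND u10 = H NAND H = L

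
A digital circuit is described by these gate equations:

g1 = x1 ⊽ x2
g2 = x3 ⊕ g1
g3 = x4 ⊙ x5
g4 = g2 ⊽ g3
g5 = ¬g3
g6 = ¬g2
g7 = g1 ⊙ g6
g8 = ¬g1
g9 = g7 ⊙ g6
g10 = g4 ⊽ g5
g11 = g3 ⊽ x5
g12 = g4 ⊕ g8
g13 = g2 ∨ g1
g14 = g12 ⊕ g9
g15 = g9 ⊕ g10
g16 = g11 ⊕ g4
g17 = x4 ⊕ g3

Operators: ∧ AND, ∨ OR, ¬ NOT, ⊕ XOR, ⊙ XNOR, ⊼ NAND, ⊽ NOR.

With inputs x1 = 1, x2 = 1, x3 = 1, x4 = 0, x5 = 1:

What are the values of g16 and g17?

g1 = x1 NOR x2 = 1 NOR 1 = 0
g2 = x3 XOR g1 = 1 XOR 0 = 1
g3 = x4 XNOR x5 = 0 XNOR 1 = 0
g4 = g2 NOR g3 = 1 NOR 0 = 0
g11 = g3 NOR x5 = 0 NOR 1 = 0
g16 = g11 XOR g4 = 0 XOR 0 = 0
g17 = x4 XOR g3 = 0 XOR 0 = 0

g16 = 0  g17 = 0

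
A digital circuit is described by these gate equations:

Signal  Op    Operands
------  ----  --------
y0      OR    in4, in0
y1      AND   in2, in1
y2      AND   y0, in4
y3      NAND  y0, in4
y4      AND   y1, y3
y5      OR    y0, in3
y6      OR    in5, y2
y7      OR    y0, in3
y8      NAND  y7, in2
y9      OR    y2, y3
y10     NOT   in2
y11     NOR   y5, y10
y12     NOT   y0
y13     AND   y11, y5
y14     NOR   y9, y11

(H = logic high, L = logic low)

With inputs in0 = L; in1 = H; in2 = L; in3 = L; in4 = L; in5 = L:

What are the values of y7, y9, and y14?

y7 = L; y9 = H; y14 = L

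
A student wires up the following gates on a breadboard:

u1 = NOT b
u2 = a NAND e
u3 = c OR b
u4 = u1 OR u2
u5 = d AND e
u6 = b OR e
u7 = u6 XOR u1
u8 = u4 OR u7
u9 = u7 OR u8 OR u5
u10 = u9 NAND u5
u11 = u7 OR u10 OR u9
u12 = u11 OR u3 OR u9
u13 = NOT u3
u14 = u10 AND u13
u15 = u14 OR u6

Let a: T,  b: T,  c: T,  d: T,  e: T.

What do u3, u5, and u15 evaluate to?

u1 = NOT b = NOT T = F
u2 = a NAND e = T NAND T = F
u3 = c OR b = T OR T = T
u4 = u1 OR u2 = F OR F = F
u5 = d AND e = T AND T = T
u6 = b OR e = T OR T = T
u7 = u6 XOR u1 = T XOR F = T
u8 = u4 OR u7 = F OR T = T
u9 = u7 OR u8 OR u5 = T OR T OR T = T
u10 = u9 NAND u5 = T NAND T = F
u13 = NOT u3 = NOT T = F
u14 = u10 AND u13 = F AND F = F
u15 = u14 OR u6 = F OR T = T

u3 = T  u5 = T  u15 = T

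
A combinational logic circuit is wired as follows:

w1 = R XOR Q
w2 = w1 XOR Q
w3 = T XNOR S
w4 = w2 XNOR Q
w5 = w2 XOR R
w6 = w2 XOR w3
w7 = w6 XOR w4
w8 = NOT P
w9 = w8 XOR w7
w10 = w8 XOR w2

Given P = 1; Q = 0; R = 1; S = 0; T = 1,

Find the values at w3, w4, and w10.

w3 = 0, w4 = 0, w10 = 1

w1 = R XOR Q = 1 XOR 0 = 1
w2 = w1 XOR Q = 1 XOR 0 = 1
w3 = T XNOR S = 1 XNOR 0 = 0
w4 = w2 XNOR Q = 1 XNOR 0 = 0
w8 = NOT P = NOT 1 = 0
w10 = w8 XOR w2 = 0 XOR 1 = 1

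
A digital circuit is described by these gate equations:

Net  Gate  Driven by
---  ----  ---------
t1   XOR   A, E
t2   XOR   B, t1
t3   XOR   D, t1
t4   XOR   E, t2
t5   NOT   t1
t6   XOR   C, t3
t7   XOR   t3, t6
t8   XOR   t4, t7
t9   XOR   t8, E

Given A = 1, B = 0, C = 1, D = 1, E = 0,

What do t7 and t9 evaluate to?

t1 = A XOR E = 1 XOR 0 = 1
t2 = B XOR t1 = 0 XOR 1 = 1
t3 = D XOR t1 = 1 XOR 1 = 0
t4 = E XOR t2 = 0 XOR 1 = 1
t6 = C XOR t3 = 1 XOR 0 = 1
t7 = t3 XOR t6 = 0 XOR 1 = 1
t8 = t4 XOR t7 = 1 XOR 1 = 0
t9 = t8 XOR E = 0 XOR 0 = 0

t7 = 1, t9 = 0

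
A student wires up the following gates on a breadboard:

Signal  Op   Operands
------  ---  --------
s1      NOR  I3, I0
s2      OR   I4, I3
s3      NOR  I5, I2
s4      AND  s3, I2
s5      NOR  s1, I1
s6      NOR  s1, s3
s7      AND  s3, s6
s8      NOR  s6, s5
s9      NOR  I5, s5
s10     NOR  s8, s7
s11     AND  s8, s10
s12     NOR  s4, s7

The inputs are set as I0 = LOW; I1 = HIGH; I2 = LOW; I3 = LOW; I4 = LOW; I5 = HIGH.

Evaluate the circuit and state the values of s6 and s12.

s6 = LOW, s12 = HIGH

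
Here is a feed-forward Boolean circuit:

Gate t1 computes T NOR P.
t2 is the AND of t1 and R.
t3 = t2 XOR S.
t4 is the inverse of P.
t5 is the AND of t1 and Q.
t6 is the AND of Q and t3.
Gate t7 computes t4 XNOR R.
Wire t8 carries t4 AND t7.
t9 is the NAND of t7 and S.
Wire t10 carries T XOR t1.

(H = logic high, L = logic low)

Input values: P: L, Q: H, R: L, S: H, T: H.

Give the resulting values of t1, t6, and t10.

t1 = T NOR P = H NOR L = L
t2 = t1 AND R = L AND L = L
t3 = t2 XOR S = L XOR H = H
t6 = Q AND t3 = H AND H = H
t10 = T XOR t1 = H XOR L = H

t1 = L, t6 = H, t10 = H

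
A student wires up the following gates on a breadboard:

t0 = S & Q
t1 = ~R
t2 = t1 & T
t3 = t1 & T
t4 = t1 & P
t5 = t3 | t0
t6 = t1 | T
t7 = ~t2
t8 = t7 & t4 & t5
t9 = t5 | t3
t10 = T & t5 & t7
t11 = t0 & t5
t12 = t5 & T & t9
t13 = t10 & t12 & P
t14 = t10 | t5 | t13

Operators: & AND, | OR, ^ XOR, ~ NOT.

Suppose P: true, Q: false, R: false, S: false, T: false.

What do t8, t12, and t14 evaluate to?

t0 = S AND Q = false AND false = false
t1 = NOT R = NOT false = true
t2 = t1 AND T = true AND false = false
t3 = t1 AND T = true AND false = false
t4 = t1 AND P = true AND true = true
t5 = t3 OR t0 = false OR false = false
t7 = NOT t2 = NOT false = true
t8 = t7 AND t4 AND t5 = true AND true AND false = false
t9 = t5 OR t3 = false OR false = false
t10 = T AND t5 AND t7 = false AND false AND true = false
t12 = t5 AND T AND t9 = false AND false AND false = false
t13 = t10 AND t12 AND P = false AND false AND true = false
t14 = t10 OR t5 OR t13 = false OR false OR false = false

t8 = false, t12 = false, t14 = false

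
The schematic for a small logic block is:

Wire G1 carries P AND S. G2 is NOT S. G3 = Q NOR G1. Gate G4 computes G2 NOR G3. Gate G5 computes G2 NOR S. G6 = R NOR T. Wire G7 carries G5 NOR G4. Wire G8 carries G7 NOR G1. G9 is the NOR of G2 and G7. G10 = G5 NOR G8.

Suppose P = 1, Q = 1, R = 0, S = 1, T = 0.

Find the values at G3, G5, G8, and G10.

G1 = P AND S = 1 AND 1 = 1
G2 = NOT S = NOT 1 = 0
G3 = Q NOR G1 = 1 NOR 1 = 0
G4 = G2 NOR G3 = 0 NOR 0 = 1
G5 = G2 NOR S = 0 NOR 1 = 0
G7 = G5 NOR G4 = 0 NOR 1 = 0
G8 = G7 NOR G1 = 0 NOR 1 = 0
G10 = G5 NOR G8 = 0 NOR 0 = 1

G3 = 0  G5 = 0  G8 = 0  G10 = 1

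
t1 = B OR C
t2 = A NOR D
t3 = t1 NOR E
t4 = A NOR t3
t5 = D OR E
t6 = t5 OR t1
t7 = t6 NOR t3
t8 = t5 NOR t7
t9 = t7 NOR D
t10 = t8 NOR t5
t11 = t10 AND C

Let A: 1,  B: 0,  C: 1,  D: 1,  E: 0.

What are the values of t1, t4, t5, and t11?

t1 = 1, t4 = 0, t5 = 1, t11 = 0

t1 = B OR C = 0 OR 1 = 1
t3 = t1 NOR E = 1 NOR 0 = 0
t4 = A NOR t3 = 1 NOR 0 = 0
t5 = D OR E = 1 OR 0 = 1
t6 = t5 OR t1 = 1 OR 1 = 1
t7 = t6 NOR t3 = 1 NOR 0 = 0
t8 = t5 NOR t7 = 1 NOR 0 = 0
t10 = t8 NOR t5 = 0 NOR 1 = 0
t11 = t10 AND C = 0 AND 1 = 0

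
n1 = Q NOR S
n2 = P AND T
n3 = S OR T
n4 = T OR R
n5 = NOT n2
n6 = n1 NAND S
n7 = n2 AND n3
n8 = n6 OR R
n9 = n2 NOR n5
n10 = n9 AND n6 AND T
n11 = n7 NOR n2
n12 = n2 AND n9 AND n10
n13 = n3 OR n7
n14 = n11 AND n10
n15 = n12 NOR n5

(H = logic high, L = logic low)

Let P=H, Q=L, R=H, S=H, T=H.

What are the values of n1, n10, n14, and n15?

n1 = L; n10 = L; n14 = L; n15 = H

n1 = Q NOR S = L NOR H = L
n2 = P AND T = H AND H = H
n3 = S OR T = H OR H = H
n5 = NOT n2 = NOT H = L
n6 = n1 NAND S = L NAND H = H
n7 = n2 AND n3 = H AND H = H
n9 = n2 NOR n5 = H NOR L = L
n10 = n9 AND n6 AND T = L AND H AND H = L
n11 = n7 NOR n2 = H NOR H = L
n12 = n2 AND n9 AND n10 = H AND L AND L = L
n14 = n11 AND n10 = L AND L = L
n15 = n12 NOR n5 = L NOR L = H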